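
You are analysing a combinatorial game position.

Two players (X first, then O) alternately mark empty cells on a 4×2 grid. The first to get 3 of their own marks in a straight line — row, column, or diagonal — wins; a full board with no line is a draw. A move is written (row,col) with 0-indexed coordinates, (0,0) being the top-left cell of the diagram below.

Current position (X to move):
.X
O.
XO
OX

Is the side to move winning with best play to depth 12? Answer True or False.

X winning at [.X/O./XO/OX]: False

p1 X@[.X/O./XO/OX]: (0,0)[XX/O./XO/OX]+0* (1,1)[.X/OX/XO/OX]+0
p2 O@[XX/O./XO/OX]: (1,1)[XX/OO/XO/OX]+0*
p3 X@[XX/OO/XO/OX] terminal +0; root [.X/O./XO/OX] d12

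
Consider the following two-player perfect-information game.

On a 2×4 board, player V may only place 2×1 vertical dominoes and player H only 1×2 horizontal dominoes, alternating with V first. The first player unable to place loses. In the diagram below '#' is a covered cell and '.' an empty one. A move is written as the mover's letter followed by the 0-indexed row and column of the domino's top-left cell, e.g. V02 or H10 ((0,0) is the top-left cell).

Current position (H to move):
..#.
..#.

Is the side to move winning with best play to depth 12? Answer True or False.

[..#./..#.] H move#1: H00:+1/###./..#.*, H10:+1/..#./###.
[###./..#.] V move#2: V03:-1/####/..##*
[####/..##] H move#3: H10:+1/####/####*
[####/####] end (terminal -1, V#4); searched ..#./..#. to 12

H winning at [..#./..#.]: True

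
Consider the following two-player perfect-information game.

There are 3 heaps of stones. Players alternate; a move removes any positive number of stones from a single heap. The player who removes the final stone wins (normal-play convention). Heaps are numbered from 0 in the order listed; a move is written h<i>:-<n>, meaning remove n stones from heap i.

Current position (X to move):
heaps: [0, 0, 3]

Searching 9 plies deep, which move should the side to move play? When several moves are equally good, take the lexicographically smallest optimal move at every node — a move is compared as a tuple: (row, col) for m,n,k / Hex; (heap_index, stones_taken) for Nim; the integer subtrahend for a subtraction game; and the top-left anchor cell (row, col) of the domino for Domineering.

X's best at [(0,0,3)]: h2:-3

p1 X@[(0,0,3)]: h2:-1[(0,0,2)]-1 h2:-2[(0,0,1)]-1 h2:-3[(0,0,0)]+1*
p2 O@[(0,0,0)] terminal -1; root [(0,0,3)] d9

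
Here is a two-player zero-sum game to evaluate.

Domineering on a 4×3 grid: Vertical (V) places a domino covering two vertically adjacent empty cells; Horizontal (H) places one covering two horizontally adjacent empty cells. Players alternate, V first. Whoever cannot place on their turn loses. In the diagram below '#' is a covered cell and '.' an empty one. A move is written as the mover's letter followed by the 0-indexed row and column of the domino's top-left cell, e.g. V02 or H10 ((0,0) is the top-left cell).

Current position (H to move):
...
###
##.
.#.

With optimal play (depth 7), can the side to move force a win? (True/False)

H winning at [.../###/##./.#.]: False

ply 1, H at .../###/##./.#. | H00=-1→##./###/##./.#.*; H01=-1→.##/###/##./.#.
ply 2, V at ##./###/##./.#. | V22=+1→##./###/###/.##*
ply 3: ##./###/###/.## is terminal -1 (H); from .../###/##./.#. depth 7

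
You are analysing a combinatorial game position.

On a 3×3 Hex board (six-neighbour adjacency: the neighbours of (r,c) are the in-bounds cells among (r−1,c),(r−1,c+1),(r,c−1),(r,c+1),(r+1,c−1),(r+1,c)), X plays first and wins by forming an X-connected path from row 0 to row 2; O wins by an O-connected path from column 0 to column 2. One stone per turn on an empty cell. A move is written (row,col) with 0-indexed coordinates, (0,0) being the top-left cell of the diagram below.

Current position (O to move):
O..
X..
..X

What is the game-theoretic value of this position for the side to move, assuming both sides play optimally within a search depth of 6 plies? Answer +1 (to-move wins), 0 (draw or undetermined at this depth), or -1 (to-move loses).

value(O../X../..X, O) = +1

p1 O@[O../X../..X]: (0,1)[OO./X../..X]-1 (0,2)[O.O/X../..X]-1 (1,1)[O../XO./..X]+1* (1,2)[O../X.O/..X]-1 (2,0)[O../X../O.X]-1 (2,1)[O../X../.OX]-1
p2 X@[O../XO./..X]: (0,1)[OX./XO./..X]-1* (0,2)[O.X/XO./..X]-1 (1,2)[O../XOX/..X]-1 (2,0)[O../XO./X.X]-1 (2,1)[O../XO./.XX]-1
p3 O@[OX./XO./..X]: (0,2)[OXO/XO./..X]-1 (1,2)[OX./XOO/..X]-1 (2,0)[OX./XO./O.X]+1* (2,1)[OX./XO./.OX]-1
p4 X@[OX./XO./O.X]: (0,2)[OXX/XO./O.X]-1* (1,2)[OX./XOX/O.X]-1 (2,1)[OX./XO./OXX]-1
p5 O@[OXX/XO./O.X]: (1,2)[OXX/XOO/O.X]+1* (2,1)[OXX/XO./OOX]-1
p6 X@[OXX/XOO/O.X] terminal -1; root [O../X../..X] d6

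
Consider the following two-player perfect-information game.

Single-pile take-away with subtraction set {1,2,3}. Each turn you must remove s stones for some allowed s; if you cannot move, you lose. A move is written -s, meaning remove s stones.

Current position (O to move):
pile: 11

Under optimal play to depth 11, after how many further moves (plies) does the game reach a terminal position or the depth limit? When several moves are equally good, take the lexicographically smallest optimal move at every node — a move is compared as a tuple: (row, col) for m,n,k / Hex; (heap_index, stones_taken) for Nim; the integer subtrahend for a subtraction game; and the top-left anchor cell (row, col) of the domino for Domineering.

p1 O@[11]: -1[10]-1 -2[9]-1 -3[8]+1*
p2 X@[8]: -1[7]-1* -2[6]-1 -3[5]-1
p3 O@[7]: -1[6]-1 -2[5]-1 -3[4]+1*
p4 X@[4]: -1[3]-1* -2[2]-1 -3[1]-1
p5 O@[3]: -1[2]-1 -2[1]-1 -3[0]+1*
p6 X@[0] terminal -1; root [11] d11

PV length from [11]: 5 plies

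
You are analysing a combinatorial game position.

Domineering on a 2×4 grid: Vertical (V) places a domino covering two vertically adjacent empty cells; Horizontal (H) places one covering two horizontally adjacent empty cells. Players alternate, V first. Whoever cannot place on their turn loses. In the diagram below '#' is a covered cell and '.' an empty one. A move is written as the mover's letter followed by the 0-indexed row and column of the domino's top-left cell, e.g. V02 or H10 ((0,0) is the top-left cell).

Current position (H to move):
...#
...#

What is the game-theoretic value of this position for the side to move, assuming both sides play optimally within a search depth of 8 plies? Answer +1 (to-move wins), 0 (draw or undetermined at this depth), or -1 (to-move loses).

p1 H@[...#/...#]: H00[##.#/...#]+1* H01[.###/...#]+1 H10[...#/##.#]+1 H11[...#/.###]+1
p2 V@[##.#/...#]: V02[####/..##]-1*
p3 H@[####/..##]: H10[####/####]+1*
p4 V@[####/####] terminal -1; root [...#/...#] d8

value(...#/...#, H) = +1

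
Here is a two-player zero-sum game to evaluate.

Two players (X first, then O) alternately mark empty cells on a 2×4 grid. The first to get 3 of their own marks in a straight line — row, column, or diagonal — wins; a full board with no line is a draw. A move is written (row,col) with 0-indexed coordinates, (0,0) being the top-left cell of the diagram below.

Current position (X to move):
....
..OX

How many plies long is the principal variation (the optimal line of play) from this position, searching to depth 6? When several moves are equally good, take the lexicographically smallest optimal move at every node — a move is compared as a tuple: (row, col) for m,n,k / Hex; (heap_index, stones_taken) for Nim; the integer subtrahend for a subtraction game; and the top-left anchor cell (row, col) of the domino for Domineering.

PV length from [..../..OX]: 6 plies

p1 X@[..../..OX]: (0,0)[X.../..OX]+0* (0,1)[.X../..OX]+0 (0,2)[..X./..OX]+0 (0,3)[...X/..OX]+0 (1,0)[..../X.OX]+0 (1,1)[..../.XOX]+0
p2 O@[X.../..OX]: (0,1)[XO../..OX]+0* (0,2)[X.O./..OX]+0 (0,3)[X..O/..OX]+0 (1,0)[X.../O.OX]+0 (1,1)[X.../.OOX]+0
p3 X@[XO../..OX]: (0,2)[XOX./..OX]+0* (0,3)[XO.X/..OX]+0 (1,0)[XO../X.OX]+0 (1,1)[XO../.XOX]+0
p4 O@[XOX./..OX]: (0,3)[XOXO/..OX]+0* (1,0)[XOX./O.OX]+0 (1,1)[XOX./.OOX]+0
p5 X@[XOXO/..OX]: (1,0)[XOXO/X.OX]+0* (1,1)[XOXO/.XOX]+0
p6 O@[XOXO/X.OX]: (1,1)[XOXO/XOOX]+0*
p7 X@[XOXO/XOOX] terminal +0; root [..../..OX] d6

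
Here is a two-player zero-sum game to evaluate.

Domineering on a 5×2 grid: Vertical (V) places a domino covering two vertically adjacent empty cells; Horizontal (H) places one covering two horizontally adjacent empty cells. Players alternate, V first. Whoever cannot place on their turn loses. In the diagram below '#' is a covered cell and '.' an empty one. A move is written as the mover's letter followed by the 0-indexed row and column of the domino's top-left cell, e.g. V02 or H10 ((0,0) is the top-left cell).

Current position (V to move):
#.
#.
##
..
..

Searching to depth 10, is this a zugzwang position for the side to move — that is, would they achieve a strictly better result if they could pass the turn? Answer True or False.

ply 1, V at #./#./##/../.. | V01=-1→##/##/##/../..; V30=+1→#./#./##/#./#.*; V31=+1→#./#./##/.#/.#
ply 2: #./#./##/#./#. is terminal -1 (H); from #./#./##/../.. depth 10
pass branch (H moves first from the same position):
  | ply 1, H at #./#./##/../.. | H30=+1→#./#./##/##/..*; H40=+1→#./#./##/../##
  | ply 2, V at #./#./##/##/.. | V01=-1→##/##/##/##/..*
  | ply 3, H at ##/##/##/##/.. | H40=+1→##/##/##/##/##*
  | ply 4: ##/##/##/##/## is terminal -1 (V); from #./#./##/../.. depth 10
V moving scores +1; V passing scores -1

zugzwang(#./#./##/../.., V) = False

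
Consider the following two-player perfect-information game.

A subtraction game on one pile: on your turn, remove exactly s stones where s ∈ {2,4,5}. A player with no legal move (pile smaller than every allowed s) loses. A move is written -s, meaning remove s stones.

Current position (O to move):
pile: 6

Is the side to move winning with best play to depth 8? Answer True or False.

[6] O move#1: -2:-1/4, -4:-1/2, -5:+1/1*
[1] end (terminal -1, X#2); searched 6 to 8

O winning at [6]: True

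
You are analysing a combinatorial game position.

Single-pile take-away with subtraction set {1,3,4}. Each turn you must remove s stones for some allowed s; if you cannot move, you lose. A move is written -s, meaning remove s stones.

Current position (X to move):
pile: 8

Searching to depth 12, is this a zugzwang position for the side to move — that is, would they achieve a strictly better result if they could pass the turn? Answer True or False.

zugzwang(8, X) = False

p1 X@[8]: -1[7]+1* -3[5]-1 -4[4]-1
p2 O@[7]: -1[6]-1* -3[4]-1 -4[3]-1
p3 X@[6]: -1[5]-1 -3[3]-1 -4[2]+1*
p4 O@[2]: -1[1]-1*
p5 X@[1]: -1[0]+1*
p6 O@[0] terminal -1; root [8] d12
suppose X passes — search the same position with O to move:
pass> p1 O@[8]: -1[7]+1* -3[5]-1 -4[4]-1
pass> p2 X@[7]: -1[6]-1* -3[4]-1 -4[3]-1
pass> p3 O@[6]: -1[5]-1 -3[3]-1 -4[2]+1*
pass> p4 X@[2]: -1[1]-1*
pass> p5 O@[1]: -1[0]+1*
pass> p6 X@[0] terminal -1; root [8] d12
for X: play +1, pass -1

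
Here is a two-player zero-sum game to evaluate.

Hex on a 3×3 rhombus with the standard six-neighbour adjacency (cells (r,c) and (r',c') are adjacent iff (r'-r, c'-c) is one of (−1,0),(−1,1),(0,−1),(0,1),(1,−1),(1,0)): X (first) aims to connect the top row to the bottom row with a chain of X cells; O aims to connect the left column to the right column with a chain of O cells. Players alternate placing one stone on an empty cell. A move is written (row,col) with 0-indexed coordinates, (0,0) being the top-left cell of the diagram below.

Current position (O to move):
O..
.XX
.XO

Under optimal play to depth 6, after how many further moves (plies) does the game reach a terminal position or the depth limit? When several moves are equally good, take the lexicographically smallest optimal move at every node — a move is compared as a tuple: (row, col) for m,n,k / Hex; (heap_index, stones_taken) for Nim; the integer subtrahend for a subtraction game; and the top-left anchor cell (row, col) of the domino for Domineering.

ply 1, O at O../.XX/.XO | (0,1)=-1→OO./.XX/.XO*; (0,2)=-1→O.O/.XX/.XO; (1,0)=-1→O../OXX/.XO; (2,0)=-1→O../.XX/OXO
ply 2, X at OO./.XX/.XO | (0,2)=+1→OOX/.XX/.XO*; (1,0)=-1→OO./XXX/.XO; (2,0)=-1→OO./.XX/XXO
ply 3: OOX/.XX/.XO is terminal -1 (O); from O../.XX/.XO depth 6

PV length from [O../.XX/.XO]: 2 plies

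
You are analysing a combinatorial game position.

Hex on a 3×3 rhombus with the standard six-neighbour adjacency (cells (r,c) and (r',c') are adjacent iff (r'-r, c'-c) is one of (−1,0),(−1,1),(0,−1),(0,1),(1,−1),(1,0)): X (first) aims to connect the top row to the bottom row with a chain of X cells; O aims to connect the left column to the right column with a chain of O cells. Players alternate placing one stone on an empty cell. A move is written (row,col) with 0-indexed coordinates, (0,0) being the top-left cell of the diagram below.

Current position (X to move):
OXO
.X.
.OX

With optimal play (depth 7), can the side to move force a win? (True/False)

[OXO/.X./.OX] X move#1: (1,0):+1/OXO/XX./.OX*, (1,2):+1/OXO/.XX/.OX, (2,0):+1/OXO/.X./XOX
[OXO/XX./.OX] O move#2: (1,2):-1/OXO/XXO/.OX*, (2,0):-1/OXO/XX./OOX
[OXO/XXO/.OX] X move#3: (2,0):+1/OXO/XXO/XOX*
[OXO/XXO/XOX] end (terminal -1, O#4); searched OXO/.X./.OX to 7

X winning at [OXO/.X./.OX]: True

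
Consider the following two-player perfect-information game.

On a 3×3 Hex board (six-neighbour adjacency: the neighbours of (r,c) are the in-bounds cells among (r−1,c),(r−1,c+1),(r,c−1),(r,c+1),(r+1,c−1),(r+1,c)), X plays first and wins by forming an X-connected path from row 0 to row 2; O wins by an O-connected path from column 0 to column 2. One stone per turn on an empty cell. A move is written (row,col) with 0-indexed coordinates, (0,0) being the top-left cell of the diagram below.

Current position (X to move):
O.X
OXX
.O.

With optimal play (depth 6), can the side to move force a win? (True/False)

X winning at [O.X/OXX/.O.]: True

p1 X@[O.X/OXX/.O.]: (0,1)[OXX/OXX/.O.]+1* (2,0)[O.X/OXX/XO.]+1 (2,2)[O.X/OXX/.OX]+1
p2 O@[OXX/OXX/.O.]: (2,0)[OXX/OXX/OO.]-1* (2,2)[OXX/OXX/.OO]-1
p3 X@[OXX/OXX/OO.]: (2,2)[OXX/OXX/OOX]+1*
p4 O@[OXX/OXX/OOX] terminal -1; root [O.X/OXX/.O.] d6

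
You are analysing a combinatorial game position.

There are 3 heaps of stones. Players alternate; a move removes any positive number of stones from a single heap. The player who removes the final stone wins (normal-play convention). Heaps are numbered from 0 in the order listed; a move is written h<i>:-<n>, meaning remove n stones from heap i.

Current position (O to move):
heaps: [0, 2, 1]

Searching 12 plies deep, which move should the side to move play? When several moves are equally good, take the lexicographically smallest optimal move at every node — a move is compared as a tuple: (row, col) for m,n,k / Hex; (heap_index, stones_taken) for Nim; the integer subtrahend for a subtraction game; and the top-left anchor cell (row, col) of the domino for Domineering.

ply 1, O at (0,2,1) | h1:-1=+1→(0,1,1)*; h1:-2=-1→(0,0,1); h2:-1=-1→(0,2,0)
ply 2, X at (0,1,1) | h1:-1=-1→(0,0,1)*; h2:-1=-1→(0,1,0)
ply 3, O at (0,0,1) | h2:-1=+1→(0,0,0)*
ply 4: (0,0,0) is terminal -1 (X); from (0,2,1) depth 12

O's best at [(0,2,1)]: h1:-1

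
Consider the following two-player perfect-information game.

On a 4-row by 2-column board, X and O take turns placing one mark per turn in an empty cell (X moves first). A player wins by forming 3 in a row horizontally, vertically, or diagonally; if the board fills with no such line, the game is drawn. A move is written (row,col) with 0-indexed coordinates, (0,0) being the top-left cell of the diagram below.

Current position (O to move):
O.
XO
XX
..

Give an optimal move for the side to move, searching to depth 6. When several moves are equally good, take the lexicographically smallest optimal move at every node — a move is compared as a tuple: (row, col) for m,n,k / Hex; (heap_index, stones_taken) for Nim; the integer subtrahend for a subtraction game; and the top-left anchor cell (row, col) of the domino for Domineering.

O's best at [O./XO/XX/..]: (3,0)

p1 O@[O./XO/XX/..]: (0,1)[OO/XO/XX/..]-1 (3,0)[O./XO/XX/O.]+0* (3,1)[O./XO/XX/.O]-1
p2 X@[O./XO/XX/O.]: (0,1)[OX/XO/XX/O.]+0* (3,1)[O./XO/XX/OX]+0
p3 O@[OX/XO/XX/O.]: (3,1)[OX/XO/XX/OO]+0*
p4 X@[OX/XO/XX/OO] terminal +0; root [O./XO/XX/..] d6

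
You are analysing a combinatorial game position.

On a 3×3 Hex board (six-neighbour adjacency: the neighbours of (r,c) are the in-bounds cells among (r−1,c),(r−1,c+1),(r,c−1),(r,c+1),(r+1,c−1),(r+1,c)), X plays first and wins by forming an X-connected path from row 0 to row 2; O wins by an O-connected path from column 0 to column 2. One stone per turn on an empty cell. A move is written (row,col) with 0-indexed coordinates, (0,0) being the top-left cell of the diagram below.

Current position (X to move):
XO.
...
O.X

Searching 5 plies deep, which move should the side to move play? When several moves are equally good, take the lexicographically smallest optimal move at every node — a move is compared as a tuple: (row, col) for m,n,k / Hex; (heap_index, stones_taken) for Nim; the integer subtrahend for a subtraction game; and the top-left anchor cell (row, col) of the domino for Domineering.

ply 1, X at XO./.../O.X | (0,2)=-1→XOX/.../O.X; (1,0)=-1→XO./X../O.X; (1,1)=+1→XO./.X./O.X*; (1,2)=-1→XO./..X/O.X; (2,1)=-1→XO./.../OXX
ply 2, O at XO./.X./O.X | (0,2)=-1→XOO/.X./O.X*; (1,0)=-1→XO./OX./O.X; (1,2)=-1→XO./.XO/O.X; (2,1)=-1→XO./.X./OOX
ply 3, X at XOO/.X./O.X | (1,0)=+1→XOO/XX./O.X*; (1,2)=-1→XOO/.XX/O.X; (2,1)=-1→XOO/.X./OXX
ply 4, O at XOO/XX./O.X | (1,2)=-1→XOO/XXO/O.X*; (2,1)=-1→XOO/XX./OOX
ply 5, X at XOO/XXO/O.X | (2,1)=+1→XOO/XXO/OXX*
ply 6: XOO/XXO/OXX is terminal -1 (O); from XO./.../O.X depth 5

X's best at [XO./.../O.X]: (1,1)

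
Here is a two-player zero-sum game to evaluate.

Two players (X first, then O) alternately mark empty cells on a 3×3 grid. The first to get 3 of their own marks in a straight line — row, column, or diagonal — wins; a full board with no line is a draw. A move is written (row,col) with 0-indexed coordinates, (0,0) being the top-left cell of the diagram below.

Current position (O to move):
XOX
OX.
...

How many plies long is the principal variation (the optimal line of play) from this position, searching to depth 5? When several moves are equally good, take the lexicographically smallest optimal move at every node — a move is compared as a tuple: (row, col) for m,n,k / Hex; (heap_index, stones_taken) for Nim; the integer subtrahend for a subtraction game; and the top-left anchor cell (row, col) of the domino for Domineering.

PV length from [XOX/OX./...]: 2 plies

[XOX/OX./...] O move#1: (1,2):-1/XOX/OXO/...*, (2,0):-1/XOX/OX./O.., (2,1):-1/XOX/OX./.O., (2,2):-1/XOX/OX./..O
[XOX/OXO/...] X move#2: (2,0):+1/XOX/OXO/X..*, (2,1):+1/XOX/OXO/.X., (2,2):+1/XOX/OXO/..X
[XOX/OXO/X..] end (terminal -1, O#3); searched XOX/OX./... to 5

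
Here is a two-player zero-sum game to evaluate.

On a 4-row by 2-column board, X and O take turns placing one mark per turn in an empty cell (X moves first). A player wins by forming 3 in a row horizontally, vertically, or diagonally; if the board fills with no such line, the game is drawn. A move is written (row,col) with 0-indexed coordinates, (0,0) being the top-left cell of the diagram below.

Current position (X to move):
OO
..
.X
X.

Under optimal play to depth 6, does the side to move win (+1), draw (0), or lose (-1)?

[OO/../.X/X.] X move#1: (1,0):+0/OO/X./.X/X.*, (1,1):+0/OO/.X/.X/X., (2,0):+0/OO/../XX/X., (3,1):+0/OO/../.X/XX
[OO/X./.X/X.] O move#2: (1,1):-1/OO/XO/.X/X., (2,0):+0/OO/X./OX/X.*, (3,1):-1/OO/X./.X/XO
[OO/X./OX/X.] X move#3: (1,1):+0/OO/XX/OX/X.*, (3,1):+0/OO/X./OX/XX
[OO/XX/OX/X.] O move#4: (3,1):+0/OO/XX/OX/XO*
[OO/XX/OX/XO] end (terminal +0, X#5); searched OO/../.X/X. to 6

value(OO/../.X/X., X) = 0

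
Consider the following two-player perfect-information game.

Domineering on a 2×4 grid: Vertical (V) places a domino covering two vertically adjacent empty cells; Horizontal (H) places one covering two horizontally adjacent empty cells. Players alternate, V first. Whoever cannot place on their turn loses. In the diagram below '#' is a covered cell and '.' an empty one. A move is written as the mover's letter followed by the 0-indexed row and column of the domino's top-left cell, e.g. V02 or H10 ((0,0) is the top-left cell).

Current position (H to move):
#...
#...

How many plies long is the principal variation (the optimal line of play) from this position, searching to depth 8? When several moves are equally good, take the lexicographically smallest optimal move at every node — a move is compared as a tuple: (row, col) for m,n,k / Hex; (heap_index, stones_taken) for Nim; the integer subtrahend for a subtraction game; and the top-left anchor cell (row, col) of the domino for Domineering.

PV length from [#.../#...]: 3 plies

p1 H@[#.../#...]: H01[###./#...]+1* H02[#.##/#...]+1 H11[#.../###.]+1 H12[#.../#.##]+1
p2 V@[###./#...]: V03[####/#..#]-1*
p3 H@[####/#..#]: H11[####/####]+1*
p4 V@[####/####] terminal -1; root [#.../#...] d8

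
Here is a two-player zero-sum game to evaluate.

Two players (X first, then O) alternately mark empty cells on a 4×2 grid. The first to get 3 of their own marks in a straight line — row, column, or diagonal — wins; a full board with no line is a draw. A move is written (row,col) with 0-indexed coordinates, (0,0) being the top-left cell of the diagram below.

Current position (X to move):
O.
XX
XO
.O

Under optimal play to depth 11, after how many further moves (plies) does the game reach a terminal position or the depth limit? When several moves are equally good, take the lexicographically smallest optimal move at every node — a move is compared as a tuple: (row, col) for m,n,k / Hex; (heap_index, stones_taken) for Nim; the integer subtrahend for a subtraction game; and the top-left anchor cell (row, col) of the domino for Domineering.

PV length from [O./XX/XO/.O]: 1 ply

p1 X@[O./XX/XO/.O]: (0,1)[OX/XX/XO/.O]+0 (3,0)[O./XX/XO/XO]+1*
p2 O@[O./XX/XO/XO] terminal -1; root [O./XX/XO/.O] d11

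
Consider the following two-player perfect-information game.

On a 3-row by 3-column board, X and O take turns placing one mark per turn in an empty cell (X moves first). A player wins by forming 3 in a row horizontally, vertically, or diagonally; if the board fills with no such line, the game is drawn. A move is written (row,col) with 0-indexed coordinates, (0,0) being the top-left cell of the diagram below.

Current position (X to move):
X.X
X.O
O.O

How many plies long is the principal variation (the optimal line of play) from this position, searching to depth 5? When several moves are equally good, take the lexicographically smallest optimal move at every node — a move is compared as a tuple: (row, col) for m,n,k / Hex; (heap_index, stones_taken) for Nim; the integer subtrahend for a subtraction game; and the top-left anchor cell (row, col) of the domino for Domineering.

PV length from [X.X/X.O/O.O]: 1 ply

[X.X/X.O/O.O] X move#1: (0,1):+1/XXX/X.O/O.O*, (1,1):-1/X.X/XXO/O.O, (2,1):+0/X.X/X.O/OXO
[XXX/X.O/O.O] end (terminal -1, O#2); searched X.X/X.O/O.O to 5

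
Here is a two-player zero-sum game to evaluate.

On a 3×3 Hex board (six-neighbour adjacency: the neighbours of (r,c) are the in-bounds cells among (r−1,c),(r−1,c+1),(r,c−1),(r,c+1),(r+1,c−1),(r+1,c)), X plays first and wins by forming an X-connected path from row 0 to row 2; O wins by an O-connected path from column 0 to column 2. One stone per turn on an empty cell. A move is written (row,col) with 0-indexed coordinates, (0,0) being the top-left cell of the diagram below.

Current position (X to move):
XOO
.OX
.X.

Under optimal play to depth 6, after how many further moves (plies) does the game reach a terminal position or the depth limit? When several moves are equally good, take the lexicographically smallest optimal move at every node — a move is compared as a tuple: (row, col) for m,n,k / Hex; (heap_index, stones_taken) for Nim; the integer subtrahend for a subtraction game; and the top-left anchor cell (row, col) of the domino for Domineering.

ply 1, X at XOO/.OX/.X. | (1,0)=-1→XOO/XOX/.X.*; (2,0)=-1→XOO/.OX/XX.; (2,2)=-1→XOO/.OX/.XX
ply 2, O at XOO/XOX/.X. | (2,0)=+1→XOO/XOX/OX.*; (2,2)=-1→XOO/XOX/.XO
ply 3: XOO/XOX/OX. is terminal -1 (X); from XOO/.OX/.X. depth 6

PV length from [XOO/.OX/.X.]: 2 plies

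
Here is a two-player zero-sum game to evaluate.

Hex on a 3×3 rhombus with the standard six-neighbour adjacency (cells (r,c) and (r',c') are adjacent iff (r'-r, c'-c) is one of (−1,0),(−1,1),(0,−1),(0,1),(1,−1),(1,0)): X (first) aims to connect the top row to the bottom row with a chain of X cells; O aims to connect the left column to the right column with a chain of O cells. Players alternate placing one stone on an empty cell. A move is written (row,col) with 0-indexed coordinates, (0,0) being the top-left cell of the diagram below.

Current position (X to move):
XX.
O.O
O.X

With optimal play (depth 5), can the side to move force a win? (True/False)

[XX./O.O/O.X] X move#1: (0,2):-1/XXX/O.O/O.X*, (1,1):-1/XX./OXO/O.X, (2,1):-1/XX./O.O/OXX
[XXX/O.O/O.X] O move#2: (1,1):+1/XXX/OOO/O.X*, (2,1):+1/XXX/O.O/OOX
[XXX/OOO/O.X] end (terminal -1, X#3); searched XX./O.O/O.X to 5

X winning at [XX./O.O/O.X]: False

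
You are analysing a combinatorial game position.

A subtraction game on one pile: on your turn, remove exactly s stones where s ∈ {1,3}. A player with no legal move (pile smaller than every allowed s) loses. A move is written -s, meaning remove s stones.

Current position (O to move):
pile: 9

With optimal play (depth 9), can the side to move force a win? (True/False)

O winning at [9]: True

p1 O@[9]: -1[8]+1* -3[6]+1
p2 X@[8]: -1[7]-1* -3[5]-1
p3 O@[7]: -1[6]+1* -3[4]+1
p4 X@[6]: -1[5]-1* -3[3]-1
p5 O@[5]: -1[4]+1* -3[2]+1
p6 X@[4]: -1[3]-1* -3[1]-1
p7 O@[3]: -1[2]+1* -3[0]+1
p8 X@[2]: -1[1]-1*
p9 O@[1]: -1[0]+1*
p10 X@[0] terminal -1; root [9] d9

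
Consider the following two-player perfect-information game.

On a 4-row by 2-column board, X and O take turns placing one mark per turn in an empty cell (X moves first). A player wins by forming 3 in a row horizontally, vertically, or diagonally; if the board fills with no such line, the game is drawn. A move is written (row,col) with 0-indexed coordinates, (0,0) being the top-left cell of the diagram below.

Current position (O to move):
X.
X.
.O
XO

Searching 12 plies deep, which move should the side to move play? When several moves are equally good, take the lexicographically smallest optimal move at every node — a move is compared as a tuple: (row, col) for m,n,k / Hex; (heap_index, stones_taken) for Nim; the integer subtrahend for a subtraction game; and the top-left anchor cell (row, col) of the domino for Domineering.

O's best at [X./X./.O/XO]: (1,1)

ply 1, O at X./X./.O/XO | (0,1)=-1→XO/X./.O/XO; (1,1)=+1→X./XO/.O/XO*; (2,0)=+0→X./X./OO/XO
ply 2: X./XO/.O/XO is terminal -1 (X); from X./X./.O/XO depth 12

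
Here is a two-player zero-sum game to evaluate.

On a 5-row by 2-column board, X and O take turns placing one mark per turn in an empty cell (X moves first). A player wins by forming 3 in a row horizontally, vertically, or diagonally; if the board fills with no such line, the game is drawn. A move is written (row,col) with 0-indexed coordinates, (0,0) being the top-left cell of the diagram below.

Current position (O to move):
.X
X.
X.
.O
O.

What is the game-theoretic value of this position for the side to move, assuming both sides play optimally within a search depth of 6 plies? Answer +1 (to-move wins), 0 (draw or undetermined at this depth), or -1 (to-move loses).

value(.X/X./X./.O/O., O) = -1

p1 O@[.X/X./X./.O/O.]: (0,0)[OX/X./X./.O/O.]-1* (1,1)[.X/XO/X./.O/O.]-1 (2,1)[.X/X./XO/.O/O.]-1 (3,0)[.X/X./X./OO/O.]-1 (4,1)[.X/X./X./.O/OO]-1
p2 X@[OX/X./X./.O/O.]: (1,1)[OX/XX/X./.O/O.]+1* (2,1)[OX/X./XX/.O/O.]+1 (3,0)[OX/X./X./XO/O.]+1 (4,1)[OX/X./X./.O/OX]+0
p3 O@[OX/XX/X./.O/O.]: (2,1)[OX/XX/XO/.O/O.]-1* (3,0)[OX/XX/X./OO/O.]-1 (4,1)[OX/XX/X./.O/OO]-1
p4 X@[OX/XX/XO/.O/O.]: (3,0)[OX/XX/XO/XO/O.]+1* (4,1)[OX/XX/XO/.O/OX]+0
p5 O@[OX/XX/XO/XO/O.] terminal -1; root [.X/X./X./.O/O.] d6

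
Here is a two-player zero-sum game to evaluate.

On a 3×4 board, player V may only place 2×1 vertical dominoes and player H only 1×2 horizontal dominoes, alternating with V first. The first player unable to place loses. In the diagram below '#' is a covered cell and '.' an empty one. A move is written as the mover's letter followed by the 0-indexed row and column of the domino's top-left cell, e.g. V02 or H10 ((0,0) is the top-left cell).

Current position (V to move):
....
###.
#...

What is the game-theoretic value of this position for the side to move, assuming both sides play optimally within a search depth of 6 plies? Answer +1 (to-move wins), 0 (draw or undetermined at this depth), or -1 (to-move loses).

value(..../###./#..., V) = -1

[..../###./#...] V move#1: V03:-1/...#/####/#...*, V13:-1/..../####/#..#
[...#/####/#...] H move#2: H00:+1/##.#/####/#...*, H01:+1/.###/####/#..., H21:+1/...#/####/###., H22:+1/...#/####/#.##
[##.#/####/#...] end (terminal -1, V#3); searched ..../###./#... to 6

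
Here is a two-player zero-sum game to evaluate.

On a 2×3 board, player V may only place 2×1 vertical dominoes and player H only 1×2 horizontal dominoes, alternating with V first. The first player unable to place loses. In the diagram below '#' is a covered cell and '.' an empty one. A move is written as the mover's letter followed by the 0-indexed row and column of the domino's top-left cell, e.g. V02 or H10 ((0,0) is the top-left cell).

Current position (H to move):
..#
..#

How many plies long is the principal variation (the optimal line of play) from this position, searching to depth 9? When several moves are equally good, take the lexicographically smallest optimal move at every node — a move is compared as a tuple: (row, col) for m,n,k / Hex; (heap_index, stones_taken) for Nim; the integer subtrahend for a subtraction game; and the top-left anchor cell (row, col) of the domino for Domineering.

PV length from [..#/..#]: 1 ply

[..#/..#] H move#1: H00:+1/###/..#*, H10:+1/..#/###
[###/..#] end (terminal -1, V#2); searched ..#/..# to 9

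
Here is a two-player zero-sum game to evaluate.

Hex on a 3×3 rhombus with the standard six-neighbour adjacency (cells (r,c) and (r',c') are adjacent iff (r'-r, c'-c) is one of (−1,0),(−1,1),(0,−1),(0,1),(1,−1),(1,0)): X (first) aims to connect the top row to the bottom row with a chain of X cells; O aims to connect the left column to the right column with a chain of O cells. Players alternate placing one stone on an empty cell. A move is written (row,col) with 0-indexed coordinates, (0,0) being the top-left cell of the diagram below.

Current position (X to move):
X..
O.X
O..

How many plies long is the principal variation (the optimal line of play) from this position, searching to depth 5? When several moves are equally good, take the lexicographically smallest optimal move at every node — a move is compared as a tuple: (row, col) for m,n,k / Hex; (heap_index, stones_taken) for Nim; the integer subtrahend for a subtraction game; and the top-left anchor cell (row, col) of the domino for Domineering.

[X../O.X/O..] X move#1: (0,1):+1/XX./O.X/O..*, (0,2):+1/X.X/O.X/O.., (1,1):+1/X../OXX/O.., (2,1):-1/X../O.X/OX., (2,2):-1/X../O.X/O.X
[XX./O.X/O..] O move#2: (0,2):-1/XXO/O.X/O..*, (1,1):-1/XX./OOX/O.., (2,1):-1/XX./O.X/OO., (2,2):-1/XX./O.X/O.O
[XXO/O.X/O..] X move#3: (1,1):+1/XXO/OXX/O..*, (2,1):-1/XXO/O.X/OX., (2,2):-1/XXO/O.X/O.X
[XXO/OXX/O..] O move#4: (2,1):-1/XXO/OXX/OO.*, (2,2):-1/XXO/OXX/O.O
[XXO/OXX/OO.] X move#5: (2,2):+1/XXO/OXX/OOX*
[XXO/OXX/OOX] end (terminal -1, O#6); searched X../O.X/O.. to 5

PV length from [X../O.X/O..]: 5 plies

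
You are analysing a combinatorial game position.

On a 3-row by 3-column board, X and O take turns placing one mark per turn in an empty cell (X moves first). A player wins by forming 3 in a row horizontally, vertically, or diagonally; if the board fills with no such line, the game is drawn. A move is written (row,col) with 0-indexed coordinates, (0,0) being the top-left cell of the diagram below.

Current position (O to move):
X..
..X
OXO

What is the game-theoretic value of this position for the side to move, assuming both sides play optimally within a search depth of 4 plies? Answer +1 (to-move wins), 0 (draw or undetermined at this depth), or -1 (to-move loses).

ply 1, O at X../..X/OXO | (0,1)=+0→XO./..X/OXO*; (0,2)=-1→X.O/..X/OXO; (1,0)=-1→X../O.X/OXO; (1,1)=+0→X../.OX/OXO
ply 2, X at XO./..X/OXO | (0,2)=+0→XOX/..X/OXO*; (1,0)=+0→XO./X.X/OXO; (1,1)=+0→XO./.XX/OXO
ply 3, O at XOX/..X/OXO | (1,0)=+0→XOX/O.X/OXO*; (1,1)=+0→XOX/.OX/OXO
ply 4, X at XOX/O.X/OXO | (1,1)=+0→XOX/OXX/OXO*
ply 5: XOX/OXX/OXO is terminal +0 (O); from X../..X/OXO depth 4

value(X../..X/OXO, O) = 0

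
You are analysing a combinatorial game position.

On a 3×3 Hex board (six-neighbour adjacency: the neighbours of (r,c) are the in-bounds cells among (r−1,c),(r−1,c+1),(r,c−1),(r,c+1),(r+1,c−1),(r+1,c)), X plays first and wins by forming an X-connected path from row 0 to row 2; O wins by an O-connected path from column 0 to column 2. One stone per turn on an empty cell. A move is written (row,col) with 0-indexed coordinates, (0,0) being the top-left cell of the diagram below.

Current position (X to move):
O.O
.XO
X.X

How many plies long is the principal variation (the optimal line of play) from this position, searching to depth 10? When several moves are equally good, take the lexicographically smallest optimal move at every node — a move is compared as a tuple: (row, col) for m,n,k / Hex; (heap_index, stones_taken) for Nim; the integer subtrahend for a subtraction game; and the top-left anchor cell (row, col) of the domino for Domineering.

ply 1, X at O.O/.XO/X.X | (0,1)=+1→OXO/.XO/X.X*; (1,0)=-1→O.O/XXO/X.X; (2,1)=-1→O.O/.XO/XXX
ply 2: OXO/.XO/X.X is terminal -1 (O); from O.O/.XO/X.X depth 10

PV length from [O.O/.XO/X.X]: 1 ply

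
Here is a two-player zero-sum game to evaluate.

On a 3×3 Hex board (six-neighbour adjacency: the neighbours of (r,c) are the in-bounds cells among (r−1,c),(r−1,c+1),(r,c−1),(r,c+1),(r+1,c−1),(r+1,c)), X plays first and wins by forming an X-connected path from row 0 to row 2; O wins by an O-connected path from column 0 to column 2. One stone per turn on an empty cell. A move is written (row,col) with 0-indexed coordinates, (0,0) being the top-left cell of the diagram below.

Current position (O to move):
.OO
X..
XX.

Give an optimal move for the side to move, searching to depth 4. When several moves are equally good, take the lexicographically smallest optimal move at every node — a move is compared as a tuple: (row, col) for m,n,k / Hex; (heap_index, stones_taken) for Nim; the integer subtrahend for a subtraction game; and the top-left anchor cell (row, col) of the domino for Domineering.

O's best at [.OO/X../XX.]: (0,0)

p1 O@[.OO/X../XX.]: (0,0)[OOO/X../XX.]+1* (1,1)[.OO/XO./XX.]-1 (1,2)[.OO/X.O/XX.]-1 (2,2)[.OO/X../XXO]-1
p2 X@[OOO/X../XX.] terminal -1; root [.OO/X../XX.] d4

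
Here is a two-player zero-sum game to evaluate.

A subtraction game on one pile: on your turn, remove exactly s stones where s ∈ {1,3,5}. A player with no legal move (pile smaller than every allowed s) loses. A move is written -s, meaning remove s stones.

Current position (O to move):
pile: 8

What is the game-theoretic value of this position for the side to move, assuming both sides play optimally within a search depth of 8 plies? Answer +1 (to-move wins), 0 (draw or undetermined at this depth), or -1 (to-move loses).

value(8, O) = -1

p1 O@[8]: -1[7]-1* -3[5]-1 -5[3]-1
p2 X@[7]: -1[6]+1* -3[4]+1 -5[2]+1
p3 O@[6]: -1[5]-1* -3[3]-1 -5[1]-1
p4 X@[5]: -1[4]+1* -3[2]+1 -5[0]+1
p5 O@[4]: -1[3]-1* -3[1]-1
p6 X@[3]: -1[2]+1* -3[0]+1
p7 O@[2]: -1[1]-1*
p8 X@[1]: -1[0]+1*
p9 O@[0] terminal -1; root [8] d8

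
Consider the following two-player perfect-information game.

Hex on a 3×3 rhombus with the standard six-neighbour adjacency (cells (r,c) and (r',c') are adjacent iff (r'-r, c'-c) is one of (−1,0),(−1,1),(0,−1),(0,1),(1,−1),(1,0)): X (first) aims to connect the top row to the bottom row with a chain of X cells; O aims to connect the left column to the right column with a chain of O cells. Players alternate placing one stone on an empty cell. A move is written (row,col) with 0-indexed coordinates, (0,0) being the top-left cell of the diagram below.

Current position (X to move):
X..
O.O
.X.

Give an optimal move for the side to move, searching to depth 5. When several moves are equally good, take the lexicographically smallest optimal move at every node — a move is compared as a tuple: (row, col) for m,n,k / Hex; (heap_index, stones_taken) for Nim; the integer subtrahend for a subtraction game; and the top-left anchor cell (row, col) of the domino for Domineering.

[X../O.O/.X.] X move#1: (0,1):-1/XX./O.O/.X., (0,2):-1/X.X/O.O/.X., (1,1):+1/X../OXO/.X.*, (2,0):-1/X../O.O/XX., (2,2):-1/X../O.O/.XX
[X../OXO/.X.] O move#2: (0,1):-1/XO./OXO/.X.*, (0,2):-1/X.O/OXO/.X., (2,0):-1/X../OXO/OX., (2,2):-1/X../OXO/.XO
[XO./OXO/.X.] X move#3: (0,2):+1/XOX/OXO/.X.*, (2,0):-1/XO./OXO/XX., (2,2):-1/XO./OXO/.XX
[XOX/OXO/.X.] end (terminal -1, O#4); searched X../O.O/.X. to 5

X's best at [X../O.O/.X.]: (1,1)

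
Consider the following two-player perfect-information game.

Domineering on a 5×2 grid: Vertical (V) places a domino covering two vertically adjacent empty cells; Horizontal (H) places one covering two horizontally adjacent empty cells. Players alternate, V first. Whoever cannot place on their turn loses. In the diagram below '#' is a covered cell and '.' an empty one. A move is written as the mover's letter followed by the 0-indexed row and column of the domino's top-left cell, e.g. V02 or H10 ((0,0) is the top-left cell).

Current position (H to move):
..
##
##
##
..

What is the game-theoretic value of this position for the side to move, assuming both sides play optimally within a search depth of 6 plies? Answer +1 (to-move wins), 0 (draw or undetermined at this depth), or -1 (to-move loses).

value(../##/##/##/.., H) = +1

ply 1, H at ../##/##/##/.. | H00=+1→##/##/##/##/..*; H40=+1→../##/##/##/##
ply 2: ##/##/##/##/.. is terminal -1 (V); from ../##/##/##/.. depth 6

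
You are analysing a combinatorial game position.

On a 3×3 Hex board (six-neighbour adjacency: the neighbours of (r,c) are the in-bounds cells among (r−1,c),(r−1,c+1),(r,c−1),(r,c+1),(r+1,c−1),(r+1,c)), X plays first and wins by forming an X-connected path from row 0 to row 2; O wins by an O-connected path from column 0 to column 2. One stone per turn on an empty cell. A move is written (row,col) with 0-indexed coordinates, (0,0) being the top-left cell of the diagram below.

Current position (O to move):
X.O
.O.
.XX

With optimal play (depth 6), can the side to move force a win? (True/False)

p1 O@[X.O/.O./.XX]: (0,1)[XOO/.O./.XX]+1* (1,0)[X.O/OO./.XX]+1 (1,2)[X.O/.OO/.XX]+1 (2,0)[X.O/.O./OXX]+1
p2 X@[XOO/.O./.XX]: (1,0)[XOO/XO./.XX]-1* (1,2)[XOO/.OX/.XX]-1 (2,0)[XOO/.O./XXX]-1
p3 O@[XOO/XO./.XX]: (1,2)[XOO/XOO/.XX]-1 (2,0)[XOO/XO./OXX]+1*
p4 X@[XOO/XO./OXX] terminal -1; root [X.O/.O./.XX] d6

O winning at [X.O/.O./.XX]: True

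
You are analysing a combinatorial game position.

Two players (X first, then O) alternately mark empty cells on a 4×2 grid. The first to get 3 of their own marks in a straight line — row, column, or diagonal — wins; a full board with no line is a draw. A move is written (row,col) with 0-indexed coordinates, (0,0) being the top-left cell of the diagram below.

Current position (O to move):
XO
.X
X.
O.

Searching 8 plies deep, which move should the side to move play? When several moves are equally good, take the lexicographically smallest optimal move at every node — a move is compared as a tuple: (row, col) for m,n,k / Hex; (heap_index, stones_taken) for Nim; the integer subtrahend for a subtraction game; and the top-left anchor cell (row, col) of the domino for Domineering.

ply 1, O at XO/.X/X./O. | (1,0)=+0→XO/OX/X./O.*; (2,1)=-1→XO/.X/XO/O.; (3,1)=-1→XO/.X/X./OO
ply 2, X at XO/OX/X./O. | (2,1)=+0→XO/OX/XX/O.*; (3,1)=+0→XO/OX/X./OX
ply 3, O at XO/OX/XX/O. | (3,1)=+0→XO/OX/XX/OO*
ply 4: XO/OX/XX/OO is terminal +0 (X); from XO/.X/X./O. depth 8

O's best at [XO/.X/X./O.]: (1,0)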